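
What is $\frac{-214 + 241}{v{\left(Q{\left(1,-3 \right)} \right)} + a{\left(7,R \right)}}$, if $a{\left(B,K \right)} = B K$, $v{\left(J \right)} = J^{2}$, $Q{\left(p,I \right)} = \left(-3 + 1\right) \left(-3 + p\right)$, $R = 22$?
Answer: $\frac{27}{170} \approx 0.15882$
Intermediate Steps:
$Q{\left(p,I \right)} = 6 - 2 p$ ($Q{\left(p,I \right)} = - 2 \left(-3 + p\right) = 6 - 2 p$)
$\frac{-214 + 241}{v{\left(Q{\left(1,-3 \right)} \right)} + a{\left(7,R \right)}} = \frac{-214 + 241}{\left(6 - 2\right)^{2} + 7 \cdot 22} = \frac{27}{\left(6 - 2\right)^{2} + 154} = \frac{27}{4^{2} + 154} = \frac{27}{16 + 154} = \frac{27}{170}$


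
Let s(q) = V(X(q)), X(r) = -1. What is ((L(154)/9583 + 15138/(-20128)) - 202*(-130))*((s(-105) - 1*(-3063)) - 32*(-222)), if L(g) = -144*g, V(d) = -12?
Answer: 99287891809305/372368 ≈ 2.6664e+8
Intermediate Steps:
s(q) = -12
((L(154)/9583 + 15138/(-20128)) - 202*(-130))*((s(-105) - 1*(-3063)) - 32*(-222)) = ((-144*154/9583 + 15138/(-20128)) - 202*(-130))*((-12 - 1*(-3063)) - 32*(-222)) = ((-22176*1/9583 + 15138*(-1/20128)) + 26260)*((-12 + 3063) + 7104) = ((-3168/1369 - 7569/10064) + 26260)*(3051 + 7104) = (-1141749/372368 + 26260)*10155 = (9777241931/372368)*10155 = 99287891809305/372368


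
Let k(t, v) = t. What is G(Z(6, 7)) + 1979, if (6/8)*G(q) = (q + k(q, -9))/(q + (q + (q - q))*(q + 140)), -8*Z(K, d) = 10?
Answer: 3318815/1677 ≈ 1979.0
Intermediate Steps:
Z(K, d) = -5/4 (Z(K, d) = -⅛*10 = -5/4)
G(q) = 8*q/(3*(q + q*(140 + q))) (G(q) = 4*((q + q)/(q + (q + (q - q))*(q + 140)))/3 = 4*((2*q)/(q + (q + 0)*(140 + q)))/3 = 4*((2*q)/(q + q*(140 + q)))/3 = 4*(2*q/(q + q*(140 + q)))/3 = 8*q/(3*(q + q*(140 + q))))
G(Z(6, 7)) + 1979 = 8/(3*(141 - 5/4)) + 1979 = 8/(3*(559/4)) + 1979 = (8/3)*(4/559) + 1979 = 32/1677 + 1979 = 3318815/1677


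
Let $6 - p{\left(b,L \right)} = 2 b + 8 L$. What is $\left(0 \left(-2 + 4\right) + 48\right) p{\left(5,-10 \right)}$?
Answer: $3648$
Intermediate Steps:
$p{\left(b,L \right)} = 6 - 8 L - 2 b$ ($p{\left(b,L \right)} = 6 - \left(2 b + 8 L\right) = 6 - 8 L - 2 b$)
$\left(0 \left(-2 + 4\right) + 48\right) p{\left(5,-10 \right)} = \left(0 \left(-2 + 4\right) + 48\right) \left(6 - -80 - 10\right) = \left(0 \cdot 2 + 48\right) \left(6 + 80 - 10\right) = \left(0 + 48\right) 76 = 48 \cdot 76 = 3648$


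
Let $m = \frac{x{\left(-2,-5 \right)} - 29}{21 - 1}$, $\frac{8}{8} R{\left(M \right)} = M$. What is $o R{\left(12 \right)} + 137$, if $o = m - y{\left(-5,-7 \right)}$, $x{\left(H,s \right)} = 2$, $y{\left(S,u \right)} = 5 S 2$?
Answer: $\frac{3604}{5} \approx 720.8$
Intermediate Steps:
$R{\left(M \right)} = M$
$y{\left(S,u \right)} = 10 S$
$m = - \frac{27}{20}$ ($m = \frac{2 - 29}{21 - 1} = - \frac{27}{20} \approx -1.35$)
$o = \frac{973}{20}$ ($o = - \frac{27}{20} - 10 \left(-5\right) = - \frac{27}{20} - -50 = - \frac{27}{20} + 50 = \frac{973}{20} \approx 48.65$)
$o R{\left(12 \right)} + 137 = \frac{973}{20} \cdot 12 + 137 = \frac{2919}{5} + 137 = \frac{3604}{5}$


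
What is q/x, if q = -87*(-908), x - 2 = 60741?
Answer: 78996/60743 ≈ 1.3005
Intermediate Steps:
x = 60743 (x = 2 + 60741 = 60743)
q = 78996
q/x = 78996/60743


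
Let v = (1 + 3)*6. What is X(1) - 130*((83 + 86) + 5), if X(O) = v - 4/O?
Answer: -22600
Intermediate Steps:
v = 24 (v = 4*6 = 24)
X(O) = 24 - 4/O
X(1) - 130*((83 + 86) + 5) = (24 - 4/1) - 130*((83 + 86) + 5) = (24 - 4*1) - 130*(169 + 5) = (24 - 4) - 130*174 = 20 - 22620 = -22600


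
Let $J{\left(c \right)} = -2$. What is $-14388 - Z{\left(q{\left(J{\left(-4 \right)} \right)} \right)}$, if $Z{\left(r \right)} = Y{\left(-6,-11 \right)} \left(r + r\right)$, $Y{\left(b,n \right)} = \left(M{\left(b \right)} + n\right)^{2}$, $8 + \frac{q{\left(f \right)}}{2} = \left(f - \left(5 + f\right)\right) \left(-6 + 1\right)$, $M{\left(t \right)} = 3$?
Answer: $-18740$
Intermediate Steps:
$q{\left(f \right)} = 34$ ($q{\left(f \right)} = -16 + 2 \left(f - \left(5 + f\right)\right) \left(-6 + 1\right) = -16 + 2 \left(\left(-5\right) \left(-5\right)\right) = -16 + 2 \cdot 25 = -16 + 50 = 34$)
$Y{\left(b,n \right)} = \left(3 + n\right)^{2}$
$Z{\left(r \right)} = 128 r$ ($Z{\left(r \right)} = \left(3 - 11\right)^{2} \left(r + r\right) = \left(-8\right)^{2} \cdot 2 r = 64 \cdot 2 r = 128 r$)
$-14388 - Z{\left(q{\left(J{\left(-4 \right)} \right)} \right)} = -14388 - 128 \cdot 34 = -14388 - 4352 = -18740$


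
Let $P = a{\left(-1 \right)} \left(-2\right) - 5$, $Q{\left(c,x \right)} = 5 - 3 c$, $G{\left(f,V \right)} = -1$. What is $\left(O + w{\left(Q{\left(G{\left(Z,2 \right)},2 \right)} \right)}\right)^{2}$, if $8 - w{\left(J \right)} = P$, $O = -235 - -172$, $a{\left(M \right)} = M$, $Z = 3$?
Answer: $2704$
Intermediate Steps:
$P = -3$ ($P = \left(-1\right) \left(-2\right) - 5 = 2 - 5 = -3$)
$O = -63$ ($O = -235 + 172 = -63$)
$w{\left(J \right)} = 11$ ($w{\left(J \right)} = 8 - -3 = 8 + 3 = 11$)
$\left(O + w{\left(Q{\left(G{\left(Z,2 \right)},2 \right)} \right)}\right)^{2} = \left(-63 + 11\right)^{2} = \left(-52\right)^{2} = 2704$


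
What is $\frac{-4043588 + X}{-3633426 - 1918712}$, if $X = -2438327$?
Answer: $\frac{6481915}{5552138} \approx 1.1675$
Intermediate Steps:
$\frac{-4043588 + X}{-3633426 - 1918712} = \frac{-4043588 - 2438327}{-3633426 - 1918712} = - \frac{6481915}{-5552138} = \left(-6481915\right) \left(- \frac{1}{5552138}\right) = \frac{6481915}{5552138}$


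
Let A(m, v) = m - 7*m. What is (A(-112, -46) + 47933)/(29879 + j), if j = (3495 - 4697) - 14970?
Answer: 48605/13707 ≈ 3.5460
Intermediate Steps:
A(m, v) = -6*m
j = -16172 (j = -1202 - 14970 = -16172)
(A(-112, -46) + 47933)/(29879 + j) = (-6*(-112) + 47933)/(29879 - 16172) = (672 + 47933)/13707 = 48605*(1/13707) = 48605/13707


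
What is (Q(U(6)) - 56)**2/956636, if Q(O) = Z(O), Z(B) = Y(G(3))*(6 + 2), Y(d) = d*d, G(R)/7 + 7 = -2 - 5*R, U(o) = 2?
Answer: 12739185424/239159 ≈ 53267.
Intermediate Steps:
G(R) = -63 - 35*R (G(R) = -49 + 7*(-2 - 5*R) = -49 + (-14 - 35*R) = -63 - 35*R)
Y(d) = d**2
Z(B) = 225792 (Z(B) = (-63 - 35*3)**2*(6 + 2) = (-63 - 105)**2*8 = (-168)**2*8 = 28224*8 = 225792)
Q(O) = 225792
(Q(U(6)) - 56)**2/956636 = (225792 - 56)**2/956636 = 225736**2*(1/956636) = 50956741696*(1/956636) = 12739185424/239159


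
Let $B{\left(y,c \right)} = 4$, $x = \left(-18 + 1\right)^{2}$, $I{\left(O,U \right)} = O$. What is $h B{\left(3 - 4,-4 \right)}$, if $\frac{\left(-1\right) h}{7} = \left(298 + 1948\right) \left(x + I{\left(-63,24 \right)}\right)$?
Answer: $-14212688$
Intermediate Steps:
$x = 289$ ($x = \left(-17\right)^{2} = 289$)
$h = -3553172$ ($h = - 7 \left(298 + 1948\right) \left(289 - 63\right) = - 7 \cdot 2246 \cdot 226 = \left(-7\right) 507596 = -3553172$)
$h B{\left(3 - 4,-4 \right)} = \left(-3553172\right) 4 = -14212688$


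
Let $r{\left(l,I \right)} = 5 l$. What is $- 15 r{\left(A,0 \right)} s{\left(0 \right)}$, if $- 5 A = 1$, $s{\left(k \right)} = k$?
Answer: $0$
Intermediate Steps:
$A = - \frac{1}{5}$ ($A = \left(- \frac{1}{5}\right) 1 = - \frac{1}{5} \approx -0.2$)
$- 15 r{\left(A,0 \right)} s{\left(0 \right)} = - 15 \cdot 5 \left(- \frac{1}{5}\right) 0 = \left(-15\right) \left(-1\right) 0 = 15 \cdot 0 = 0$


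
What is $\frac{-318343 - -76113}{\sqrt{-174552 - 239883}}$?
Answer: $\frac{48446 i \sqrt{414435}}{82887} \approx 376.27 i$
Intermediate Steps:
$\frac{-318343 - -76113}{\sqrt{-174552 - 239883}} = \frac{-318343 + 76113}{\sqrt{-414435}} = - \frac{242230}{i \sqrt{414435}} = - 242230 \left(- \frac{i \sqrt{414435}}{414435}\right) = \frac{48446 i \sqrt{414435}}{82887}$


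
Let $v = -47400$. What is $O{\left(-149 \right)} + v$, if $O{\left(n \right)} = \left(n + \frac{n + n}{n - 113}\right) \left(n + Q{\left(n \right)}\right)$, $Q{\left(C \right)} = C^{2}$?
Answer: $- \frac{433356640}{131} \approx -3.3081 \cdot 10^{6}$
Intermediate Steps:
$O{\left(n \right)} = \left(n + n^{2}\right) \left(n + \frac{2 n}{-113 + n}\right)$ ($O{\left(n \right)} = \left(n + \frac{n + n}{n - 113}\right) \left(n + n^{2}\right) = \left(n + \frac{2 n}{-113 + n}\right) \left(n + n^{2}\right) = \left(n + n^{2}\right) \left(n + \frac{2 n}{-113 + n}\right)$)
$O{\left(-149 \right)} + v = \frac{\left(-149\right)^{2} \left(-111 + \left(-149\right)^{2} - -16390\right)}{-113 - 149} - 47400 = \frac{22201 \left(-111 + 22201 + 16390\right)}{-262} - 47400 = 22201 \left(- \frac{1}{262}\right) 38480 - 47400 = - \frac{427147240}{131} - 47400 = - \frac{433356640}{131}$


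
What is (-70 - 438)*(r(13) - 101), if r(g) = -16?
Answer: 59436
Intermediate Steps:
(-70 - 438)*(r(13) - 101) = (-70 - 438)*(-16 - 101) = -508*(-117) = 59436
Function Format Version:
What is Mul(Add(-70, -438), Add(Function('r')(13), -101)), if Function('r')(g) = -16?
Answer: 59436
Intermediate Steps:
Mul(Add(-70, -438), Add(Function('r')(13), -101)) = Mul(Add(-70, -438), Add(-16, -101)) = Mul(-508, -117) = 59436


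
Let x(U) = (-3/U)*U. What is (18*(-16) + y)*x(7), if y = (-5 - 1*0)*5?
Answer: 939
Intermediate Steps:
x(U) = -3
y = -25 (y = (-5 + 0)*5 = -5*5 = -25)
(18*(-16) + y)*x(7) = (18*(-16) - 25)*(-3) = (-288 - 25)*(-3) = -313*(-3) = 939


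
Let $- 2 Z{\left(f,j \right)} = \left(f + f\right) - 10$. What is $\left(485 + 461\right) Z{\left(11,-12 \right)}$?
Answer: $-5676$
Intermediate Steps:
$Z{\left(f,j \right)} = 5 - f$ ($Z{\left(f,j \right)} = - \frac{\left(f + f\right) - 10}{2} = - \frac{2 f - 10}{2} = - \frac{-10 + 2 f}{2} = 5 - f$)
$\left(485 + 461\right) Z{\left(11,-12 \right)} = \left(485 + 461\right) \left(5 - 11\right) = 946 \left(5 - 11\right) = 946 \left(-6\right) = -5676$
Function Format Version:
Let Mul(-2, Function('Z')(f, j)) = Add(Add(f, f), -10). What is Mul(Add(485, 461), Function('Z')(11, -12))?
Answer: -5676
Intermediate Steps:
Function('Z')(f, j) = Add(5, Mul(-1, f)) (Function('Z')(f, j) = Mul(Rational(-1, 2), Add(Add(f, f), -10)) = Mul(Rational(-1, 2), Add(Mul(2, f), -10)) = Mul(Rational(-1, 2), Add(-10, Mul(2, f))) = Add(5, Mul(-1, f)))
Mul(Add(485, 461), Function('Z')(11, -12)) = Mul(Add(485, 461), Add(5, Mul(-1, 11))) = Mul(946, Add(5, -11)) = Mul(946, -6) = -5676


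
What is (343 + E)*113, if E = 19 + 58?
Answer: 47460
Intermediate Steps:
E = 77
(343 + E)*113 = (343 + 77)*113 = 420*113 = 47460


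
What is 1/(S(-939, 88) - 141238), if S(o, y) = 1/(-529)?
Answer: -529/74714903 ≈ -7.0802e-6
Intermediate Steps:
S(o, y) = -1/529
1/(S(-939, 88) - 141238) = 1/(-1/529 - 141238) = 1/(-74714903/529) = -529/74714903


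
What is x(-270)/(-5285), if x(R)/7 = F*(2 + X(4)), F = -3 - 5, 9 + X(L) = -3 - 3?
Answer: -104/755 ≈ -0.13775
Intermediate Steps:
X(L) = -15 (X(L) = -9 + (-3 - 3) = -9 - 6 = -15)
F = -8
x(R) = 728 (x(R) = 7*(-8*(2 - 15)) = 7*(-8*(-13)) = 7*104 = 728)
x(-270)/(-5285) = 728/(-5285) = 728*(-1/5285) = -104/755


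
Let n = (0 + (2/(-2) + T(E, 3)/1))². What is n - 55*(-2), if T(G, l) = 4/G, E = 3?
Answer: 991/9 ≈ 110.11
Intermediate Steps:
n = ⅑ (n = (0 + (2/(-2) + (4/3)/1))² = (0 + (2*(-½) + (4*(⅓))*1))² = (0 + (-1 + (4/3)*1))² = (0 + (-1 + 4/3))² = (0 + ⅓)² = (⅓)² = ⅑ ≈ 0.11111)
n - 55*(-2) = ⅑ - 55*(-2) = ⅑ + 110 = 991/9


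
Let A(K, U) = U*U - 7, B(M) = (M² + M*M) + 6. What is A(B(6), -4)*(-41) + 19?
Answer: -350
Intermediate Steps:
B(M) = 6 + 2*M² (B(M) = (M² + M²) + 6 = 2*M² + 6 = 6 + 2*M²)
A(K, U) = -7 + U² (A(K, U) = U² - 7 = -7 + U²)
A(B(6), -4)*(-41) + 19 = (-7 + (-4)²)*(-41) + 19 = (-7 + 16)*(-41) + 19 = 9*(-41) + 19 = -369 + 19 = -350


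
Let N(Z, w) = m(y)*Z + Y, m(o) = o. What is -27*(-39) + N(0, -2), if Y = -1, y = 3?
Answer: 1052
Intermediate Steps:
N(Z, w) = -1 + 3*Z (N(Z, w) = 3*Z - 1 = -1 + 3*Z)
-27*(-39) + N(0, -2) = -27*(-39) + (-1 + 3*0) = 1053 + (-1 + 0) = 1053 - 1 = 1052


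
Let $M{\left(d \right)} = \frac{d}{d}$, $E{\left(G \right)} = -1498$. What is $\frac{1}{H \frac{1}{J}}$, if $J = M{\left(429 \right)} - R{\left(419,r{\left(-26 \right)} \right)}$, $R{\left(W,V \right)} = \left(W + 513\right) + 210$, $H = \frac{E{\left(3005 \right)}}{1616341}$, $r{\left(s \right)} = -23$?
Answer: $\frac{263463583}{214} \approx 1.2311 \cdot 10^{6}$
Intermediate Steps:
$M{\left(d \right)} = 1$
$H = - \frac{1498}{1616341} \approx -0.00092678$
$R{\left(W,V \right)} = 723 + W$ ($R{\left(W,V \right)} = \left(513 + W\right) + 210 = 723 + W$)
$J = -1141$ ($J = 1 - \left(723 + 419\right) = 1 - 1142 = -1141$)
$\frac{1}{H \frac{1}{J}} = \frac{1}{\left(- \frac{1498}{1616341}\right) \frac{1}{-1141}} = \frac{1}{\left(- \frac{1498}{1616341}\right) \left(- \frac{1}{1141}\right)} = \frac{1}{\frac{214}{263463583}} = \frac{263463583}{214}$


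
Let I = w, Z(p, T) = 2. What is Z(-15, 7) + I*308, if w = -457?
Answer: -140754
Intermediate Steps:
I = -457
Z(-15, 7) + I*308 = 2 - 457*308 = 2 - 140756 = -140754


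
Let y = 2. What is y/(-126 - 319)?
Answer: -2/445 ≈ -0.0044944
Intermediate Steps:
y/(-126 - 319) = 2/(-126 - 319) = 2/(-445) = 2*(-1/445) = -2/445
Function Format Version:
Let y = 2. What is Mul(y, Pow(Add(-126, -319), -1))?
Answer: Rational(-2, 445) ≈ -0.0044944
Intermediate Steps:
Mul(y, Pow(Add(-126, -319), -1)) = Mul(2, Pow(Add(-126, -319), -1)) = Mul(2, Pow(-445, -1)) = Mul(2, Rational(-1, 445)) = Rational(-2, 445)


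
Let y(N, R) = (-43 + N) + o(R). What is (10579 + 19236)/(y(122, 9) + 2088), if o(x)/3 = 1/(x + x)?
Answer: 178890/13003 ≈ 13.758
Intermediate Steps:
o(x) = 3/(2*x) (o(x) = 3/(x + x) = 3/((2*x)) = 3*(1/(2*x)) = 3/(2*x))
y(N, R) = -43 + N + 3/(2*R) (y(N, R) = (-43 + N) + 3/(2*R) = -43 + N + 3/(2*R))
(10579 + 19236)/(y(122, 9) + 2088) = (10579 + 19236)/((-43 + 122 + (3/2)/9) + 2088) = 29815/((-43 + 122 + (3/2)*(⅑)) + 2088) = 29815/((-43 + 122 + ⅙) + 2088) = 29815/(475/6 + 2088) = 29815/(13003/6) = 29815*(6/13003) = 178890/13003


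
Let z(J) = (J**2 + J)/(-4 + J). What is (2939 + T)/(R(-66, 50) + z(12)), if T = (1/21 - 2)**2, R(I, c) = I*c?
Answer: -2595560/2893401 ≈ -0.89706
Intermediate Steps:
z(J) = (J + J**2)/(-4 + J)
T = 1681/441 (T = (1/21 - 2)**2 = (-41/21)**2 = 1681/441 ≈ 3.8118)
(2939 + T)/(R(-66, 50) + z(12)) = (2939 + 1681/441)/(-66*50 + 12*(1 + 12)/(-4 + 12)) = 1297780/(441*(-3300 + 12*13/8)) = 1297780/(441*(-3300 + 12*(1/8)*13)) = 1297780/(441*(-3300 + 39/2)) = 1297780/(441*(-6561/2)) = (1297780/441)*(-2/6561) = -2595560/2893401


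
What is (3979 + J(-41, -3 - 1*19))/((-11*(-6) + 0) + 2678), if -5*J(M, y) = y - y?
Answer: 3979/2744 ≈ 1.4501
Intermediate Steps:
J(M, y) = 0 (J(M, y) = -(y - y)/5 = -⅕*0 = 0)
(3979 + J(-41, -3 - 1*19))/((-11*(-6) + 0) + 2678) = (3979 + 0)/((-11*(-6) + 0) + 2678) = 3979/((66 + 0) + 2678) = 3979/(66 + 2678) = 3979/2744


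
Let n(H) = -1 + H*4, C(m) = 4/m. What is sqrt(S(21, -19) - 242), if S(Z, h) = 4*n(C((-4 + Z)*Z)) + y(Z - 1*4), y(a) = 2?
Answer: 2*I*sqrt(7768677)/357 ≈ 15.615*I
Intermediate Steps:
n(H) = -1 + 4*H
S(Z, h) = -2 + 64/(Z*(-4 + Z)) (S(Z, h) = 4*(-1 + 4*(4/(((-4 + Z)*Z)))) + 2 = 4*(-1 + 4*(4/((Z*(-4 + Z))))) + 2 = 4*(-1 + 4*(4*(1/(Z*(-4 + Z))))) + 2 = 4*(-1 + 4*(4/(Z*(-4 + Z)))) + 2 = 4*(-1 + 16/(Z*(-4 + Z))) + 2 = (-4 + 64/(Z*(-4 + Z))) + 2 = -2 + 64/(Z*(-4 + Z)))
sqrt(S(21, -19) - 242) = sqrt(2*(32 - 1*21*(-4 + 21))/(21*(-4 + 21)) - 242) = sqrt(2*(1/21)*(32 - 1*21*17)/17 - 242) = sqrt(2*(1/21)*(1/17)*(32 - 357) - 242) = sqrt(2*(1/21)*(1/17)*(-325) - 242) = sqrt(-650/357 - 242) = sqrt(-87044/357) = 2*I*sqrt(7768677)/357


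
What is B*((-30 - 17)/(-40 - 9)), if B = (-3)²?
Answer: 423/49 ≈ 8.6327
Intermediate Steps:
B = 9
B*((-30 - 17)/(-40 - 9)) = 9*((-30 - 17)/(-40 - 9)) = 9*(-47/(-49)) = 9*(-47*(-1/49)) = 9*(47/49) = 423/49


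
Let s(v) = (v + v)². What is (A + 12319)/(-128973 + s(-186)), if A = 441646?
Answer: 453965/9411 ≈ 48.238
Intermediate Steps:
s(v) = 4*v² (s(v) = (2*v)² = 4*v²)
(A + 12319)/(-128973 + s(-186)) = (441646 + 12319)/(-128973 + 4*(-186)²) = 453965/(-128973 + 4*34596) = 453965/(-128973 + 138384) = 453965/9411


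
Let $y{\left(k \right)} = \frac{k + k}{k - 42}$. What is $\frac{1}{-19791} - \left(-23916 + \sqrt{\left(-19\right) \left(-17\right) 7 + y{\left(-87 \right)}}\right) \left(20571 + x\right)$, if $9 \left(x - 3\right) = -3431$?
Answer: $\frac{9557676997739}{19791} - \frac{181735 \sqrt{51643}}{43} \approx 4.8197 \cdot 10^{8}$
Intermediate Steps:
$x = - \frac{3404}{9}$ ($x = 3 + \frac{1}{9} \left(-3431\right) = 3 - \frac{3431}{9} = - \frac{3404}{9} \approx -378.22$)
$y{\left(k \right)} = \frac{2 k}{-42 + k}$
$\frac{1}{-19791} - \left(-23916 + \sqrt{\left(-19\right) \left(-17\right) 7 + y{\left(-87 \right)}}\right) \left(20571 + x\right) = \frac{1}{-19791} - \left(-23916 + \sqrt{\left(-19\right) \left(-17\right) 7 + 2 \left(-87\right) \frac{1}{-42 - 87}}\right) \left(20571 - \frac{3404}{9}\right) = - \frac{1}{19791} - \left(-23916 + \sqrt{323 \cdot 7 + 2 \left(-87\right) \frac{1}{-129}}\right) \frac{181735}{9} = - \frac{1}{19791} - \left(-23916 + \sqrt{2261 + 2 \left(-87\right) \left(- \frac{1}{129}\right)}\right) \frac{181735}{9} = - \frac{1}{19791} - \left(-23916 + \sqrt{2261 + \frac{58}{43}}\right) \frac{181735}{9} = - \frac{1}{19791} - \left(-23916 + \sqrt{\frac{97281}{43}}\right) \frac{181735}{9} = - \frac{1}{19791} - \left(-23916 + \frac{9 \sqrt{51643}}{43}\right) \frac{181735}{9} = - \frac{1}{19791} - \left(- \frac{1448791420}{3} + \frac{181735 \sqrt{51643}}{43}\right) = - \frac{1}{19791} + \left(\frac{1448791420}{3} - \frac{181735 \sqrt{51643}}{43}\right) = \frac{9557676997739}{19791} - \frac{181735 \sqrt{51643}}{43}$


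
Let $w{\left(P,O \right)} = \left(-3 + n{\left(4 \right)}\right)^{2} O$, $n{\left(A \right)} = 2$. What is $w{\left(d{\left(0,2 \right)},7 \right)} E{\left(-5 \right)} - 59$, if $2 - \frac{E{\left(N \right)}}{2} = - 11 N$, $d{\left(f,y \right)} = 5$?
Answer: $-801$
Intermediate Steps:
$E{\left(N \right)} = 4 + 22 N$ ($E{\left(N \right)} = 4 - 2 \left(- 11 N\right) = 4 + 22 N$)
$w{\left(P,O \right)} = O$ ($w{\left(P,O \right)} = \left(-3 + 2\right)^{2} O = \left(-1\right)^{2} O = 1 O = O$)
$w{\left(d{\left(0,2 \right)},7 \right)} E{\left(-5 \right)} - 59 = 7 \left(4 + 22 \left(-5\right)\right) - 59 = 7 \left(4 - 110\right) - 59 = 7 \left(-106\right) - 59 = -742 - 59 = -801$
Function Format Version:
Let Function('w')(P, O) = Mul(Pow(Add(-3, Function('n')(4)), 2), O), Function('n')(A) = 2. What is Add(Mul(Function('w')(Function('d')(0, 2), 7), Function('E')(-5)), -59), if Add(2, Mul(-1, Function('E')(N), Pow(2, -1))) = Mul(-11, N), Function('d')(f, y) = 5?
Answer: -801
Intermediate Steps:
Function('E')(N) = Add(4, Mul(22, N)) (Function('E')(N) = Add(4, Mul(-2, Mul(-11, N))) = Add(4, Mul(22, N)))
Function('w')(P, O) = O (Function('w')(P, O) = Mul(Pow(Add(-3, 2), 2), O) = Mul(Pow(-1, 2), O) = Mul(1, O) = O)
Add(Mul(Function('w')(Function('d')(0, 2), 7), Function('E')(-5)), -59) = Add(Mul(7, Add(4, Mul(22, -5))), -59) = Add(Mul(7, Add(4, -110)), -59) = Add(Mul(7, -106), -59) = Add(-742, -59) = -801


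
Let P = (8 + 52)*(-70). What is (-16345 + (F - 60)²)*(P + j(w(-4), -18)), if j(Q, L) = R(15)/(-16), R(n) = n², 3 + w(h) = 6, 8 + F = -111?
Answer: -66143925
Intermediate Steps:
F = -119 (F = -8 - 111 = -119)
w(h) = 3 (w(h) = -3 + 6 = 3)
j(Q, L) = -225/16 (j(Q, L) = 15²/(-16) = 225*(-1/16) = -225/16)
P = -4200 (P = 60*(-70) = -4200)
(-16345 + (F - 60)²)*(P + j(w(-4), -18)) = (-16345 + (-119 - 60)²)*(-4200 - 225/16) = (-16345 + (-179)²)*(-67425/16) = (-16345 + 32041)*(-67425/16) = 15696*(-67425/16) = -66143925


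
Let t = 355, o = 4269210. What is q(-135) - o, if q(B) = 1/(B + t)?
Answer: -939226199/220 ≈ -4.2692e+6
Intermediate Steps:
q(B) = 1/(355 + B) (q(B) = 1/(B + 355) = 1/(355 + B))
q(-135) - o = 1/(355 - 135) - 1*4269210 = 1/220 - 4269210 = -939226199/220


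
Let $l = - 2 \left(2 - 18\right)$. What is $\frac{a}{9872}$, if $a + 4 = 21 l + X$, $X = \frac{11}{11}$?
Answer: $\frac{669}{9872} \approx 0.067767$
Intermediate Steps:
$X = 1$ ($X = 11 \cdot \frac{1}{11} = 1$)
$l = 32$ ($l = - 2 \left(2 - 18\right) = \left(-2\right) \left(-16\right) = 32$)
$a = 669$ ($a = -4 + \left(21 \cdot 32 + 1\right) = -4 + \left(672 + 1\right) = -4 + 673 = 669$)
$\frac{a}{9872} = \frac{669}{9872}$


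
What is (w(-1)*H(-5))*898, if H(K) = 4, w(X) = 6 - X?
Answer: 25144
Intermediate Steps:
(w(-1)*H(-5))*898 = ((6 - 1*(-1))*4)*898 = ((6 + 1)*4)*898 = (7*4)*898 = 28*898 = 25144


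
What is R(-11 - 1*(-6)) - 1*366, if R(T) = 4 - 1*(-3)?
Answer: -359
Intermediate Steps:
R(T) = 7 (R(T) = 4 + 3 = 7)
R(-11 - 1*(-6)) - 1*366 = 7 - 1*366 = 7 - 366 = -359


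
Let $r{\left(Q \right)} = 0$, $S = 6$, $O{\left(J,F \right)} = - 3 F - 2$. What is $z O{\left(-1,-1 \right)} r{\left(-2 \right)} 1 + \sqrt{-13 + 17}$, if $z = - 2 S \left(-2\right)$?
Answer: $2$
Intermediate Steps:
$O{\left(J,F \right)} = -2 - 3 F$
$z = 24$ ($z = \left(-2\right) 6 \left(-2\right) = \left(-12\right) \left(-2\right) = 24$)
$z O{\left(-1,-1 \right)} r{\left(-2 \right)} 1 + \sqrt{-13 + 17} = 24 \left(-2 - -3\right) 0 \cdot 1 + \sqrt{-13 + 17} = 24 \left(-2 + 3\right) 0 \cdot 1 + \sqrt{4} = 24 \cdot 1 \cdot 0 \cdot 1 + 2 = 24 \cdot 0 \cdot 1 + 2 = 24 \cdot 0 + 2 = 0 + 2 = 2$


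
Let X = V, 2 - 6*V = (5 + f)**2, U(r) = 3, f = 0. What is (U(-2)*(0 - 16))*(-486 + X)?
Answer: 23512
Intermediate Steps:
V = -23/6 (V = 1/3 - (5 + 0)**2/6 = 1/3 - 1/6*5**2 = 1/3 - 1/6*25 = 1/3 - 25/6 = -23/6 ≈ -3.8333)
X = -23/6 ≈ -3.8333
(U(-2)*(0 - 16))*(-486 + X) = (3*(0 - 16))*(-486 - 23/6) = (3*(-16))*(-2939/6) = -48*(-2939/6) = 23512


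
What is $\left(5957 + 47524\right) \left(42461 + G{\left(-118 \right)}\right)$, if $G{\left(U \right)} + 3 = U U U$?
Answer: $-85600298094$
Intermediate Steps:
$G{\left(U \right)} = -3 + U^{3}$ ($G{\left(U \right)} = -3 + U U U = -3 + U^{2} U = -3 + U^{3}$)
$\left(5957 + 47524\right) \left(42461 + G{\left(-118 \right)}\right) = \left(5957 + 47524\right) \left(42461 + \left(-3 + \left(-118\right)^{3}\right)\right) = 53481 \left(42461 - 1643035\right) = 53481 \left(-1600574\right) = -85600298094$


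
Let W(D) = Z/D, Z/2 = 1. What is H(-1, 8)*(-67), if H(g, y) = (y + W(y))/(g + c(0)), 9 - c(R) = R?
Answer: -2211/32 ≈ -69.094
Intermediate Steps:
Z = 2 (Z = 2*1 = 2)
c(R) = 9 - R
W(D) = 2/D
H(g, y) = (y + 2/y)/(9 + g) (H(g, y) = (y + 2/y)/(g + (9 - 1*0)) = (y + 2/y)/(g + (9 + 0)) = (y + 2/y)/(g + 9) = (y + 2/y)/(9 + g))
H(-1, 8)*(-67) = ((2 + 8²)/(8*(9 - 1)))*(-67) = ((⅛)*(2 + 64)/8)*(-67) = ((⅛)*(⅛)*66)*(-67) = (33/32)*(-67) = -2211/32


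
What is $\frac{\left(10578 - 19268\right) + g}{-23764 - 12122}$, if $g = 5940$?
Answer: $\frac{1375}{17943} \approx 0.076632$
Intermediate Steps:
$\frac{\left(10578 - 19268\right) + g}{-23764 - 12122} = \frac{\left(10578 - 19268\right) + 5940}{-23764 - 12122} = \frac{\left(10578 - 19268\right) + 5940}{-35886} = \left(-8690 + 5940\right) \left(- \frac{1}{35886}\right) = \left(-2750\right) \left(- \frac{1}{35886}\right) = \frac{1375}{17943}$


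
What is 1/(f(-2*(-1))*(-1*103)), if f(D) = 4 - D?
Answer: -1/206 ≈ -0.0048544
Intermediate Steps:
1/(f(-2*(-1))*(-1*103)) = 1/((4 - (-2)*(-1))*(-1*103)) = 1/((4 - 1*2)*(-103)) = 1/((4 - 2)*(-103)) = 1/(2*(-103)) = 1/(-206) = -1/206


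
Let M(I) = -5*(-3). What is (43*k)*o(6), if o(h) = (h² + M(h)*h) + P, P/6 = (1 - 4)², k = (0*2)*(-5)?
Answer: 0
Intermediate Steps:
k = 0 (k = 0*(-5) = 0)
M(I) = 15
P = 54 (P = 6*(1 - 4)² = 6*(-3)² = 6*9 = 54)
o(h) = 54 + h² + 15*h (o(h) = (h² + 15*h) + 54 = 54 + h² + 15*h)
(43*k)*o(6) = (43*0)*(54 + 6² + 15*6) = 0*(54 + 36 + 90) = 0*180 = 0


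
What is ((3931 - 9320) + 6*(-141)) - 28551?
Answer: -34786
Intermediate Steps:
((3931 - 9320) + 6*(-141)) - 28551 = (-5389 - 846) - 28551 = -6235 - 28551 = -34786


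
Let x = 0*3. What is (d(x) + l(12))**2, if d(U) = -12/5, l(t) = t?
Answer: 2304/25 ≈ 92.160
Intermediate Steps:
x = 0
d(U) = -12/5 (d(U) = -12*1/5 = -12/5)
(d(x) + l(12))**2 = (-12/5 + 12)**2 = (48/5)**2 = 2304/25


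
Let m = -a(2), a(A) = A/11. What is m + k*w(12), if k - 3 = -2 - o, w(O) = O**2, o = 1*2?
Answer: -1586/11 ≈ -144.18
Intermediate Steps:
o = 2
a(A) = A/11 (a(A) = A*(1/11) = A/11)
m = -2/11 ≈ -0.18182
k = -1 (k = 3 + (-2 - 1*2) = 3 + (-2 - 2) = 3 - 4 = -1)
m + k*w(12) = -2/11 - 1*12**2 = -2/11 - 1*144 = -2/11 - 144 = -1586/11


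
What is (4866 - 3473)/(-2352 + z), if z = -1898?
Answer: -1393/4250 ≈ -0.32776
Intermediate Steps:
(4866 - 3473)/(-2352 + z) = (4866 - 3473)/(-2352 - 1898) = 1393/(-4250) = 1393*(-1/4250) = -1393/4250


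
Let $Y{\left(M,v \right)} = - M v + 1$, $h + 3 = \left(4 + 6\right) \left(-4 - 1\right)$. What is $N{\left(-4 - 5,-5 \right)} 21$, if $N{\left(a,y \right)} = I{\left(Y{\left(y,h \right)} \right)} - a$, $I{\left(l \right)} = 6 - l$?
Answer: $5859$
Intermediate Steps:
$h = -53$ ($h = -3 + \left(4 + 6\right) \left(-4 - 1\right) = -3 + 10 \left(-5\right) = -3 - 50 = -53$)
$Y{\left(M,v \right)} = 1 - M v$ ($Y{\left(M,v \right)} = - M v + 1 = 1 - M v$)
$N{\left(a,y \right)} = 5 - a - 53 y$ ($N{\left(a,y \right)} = \left(6 - \left(1 - y \left(-53\right)\right)\right) - a = \left(6 - \left(1 + 53 y\right)\right) - a = \left(5 - 53 y\right) - a = 5 - a - 53 y$)
$N{\left(-4 - 5,-5 \right)} 21 = \left(5 - \left(-4 - 5\right) - -265\right) 21 = \left(5 - -9 + 265\right) 21 = \left(5 + 9 + 265\right) 21 = 279 \cdot 21 = 5859$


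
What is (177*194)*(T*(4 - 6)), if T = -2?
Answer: 137352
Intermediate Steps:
(177*194)*(T*(4 - 6)) = (177*194)*(-2*(4 - 6)) = 34338*(-2*(-2)) = 34338*4 = 137352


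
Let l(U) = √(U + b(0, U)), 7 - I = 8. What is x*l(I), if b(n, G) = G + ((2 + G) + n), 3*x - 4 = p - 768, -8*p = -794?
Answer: -2659*I/12 ≈ -221.58*I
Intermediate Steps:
p = 397/4 (p = -⅛*(-794) = 397/4 ≈ 99.250)
I = -1 (I = 7 - 1*8 = 7 - 8 = -1)
x = -2659/12 (x = 4/3 + (397/4 - 768)/3 = 4/3 + (⅓)*(-2675/4) = 4/3 - 2675/12 = -2659/12 ≈ -221.58)
b(n, G) = 2 + n + 2*G (b(n, G) = G + (2 + G + n) = 2 + n + 2*G)
l(U) = √(2 + 3*U) (l(U) = √(U + (2 + 0 + 2*U)) = √(U + (2 + 2*U)) = √(2 + 3*U))
x*l(I) = -2659*√(2 + 3*(-1))/12 = -2659*√(2 - 3)/12 = -2659*I/12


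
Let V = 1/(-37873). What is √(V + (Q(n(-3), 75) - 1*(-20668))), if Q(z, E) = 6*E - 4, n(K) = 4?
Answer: √250290613073/3443 ≈ 145.31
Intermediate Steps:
Q(z, E) = -4 + 6*E
V = -1/37873 ≈ -2.6404e-5
√(V + (Q(n(-3), 75) - 1*(-20668))) = √(-1/37873 + ((-4 + 6*75) - 1*(-20668))) = √(-1/37873 + ((-4 + 450) + 20668)) = √(-1/37873 + (446 + 20668)) = √(-1/37873 + 21114) = √(799650521/37873) = √250290613073/3443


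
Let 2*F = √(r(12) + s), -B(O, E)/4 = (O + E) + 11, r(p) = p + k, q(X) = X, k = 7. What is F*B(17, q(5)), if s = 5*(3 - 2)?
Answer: -132*√6 ≈ -323.33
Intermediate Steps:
s = 5 (s = 5*1 = 5)
r(p) = 7 + p (r(p) = p + 7 = 7 + p)
B(O, E) = -44 - 4*E - 4*O (B(O, E) = -4*((O + E) + 11) = -4*((E + O) + 11) = -4*(11 + E + O) = -44 - 4*E - 4*O)
F = √6 (F = √((7 + 12) + 5)/2 = √(19 + 5)/2 = √24/2 = (2*√6)/2 = √6 ≈ 2.4495)
F*B(17, q(5)) = √6*(-44 - 4*5 - 4*17) = √6*(-44 - 20 - 68) = √6*(-132) = -132*√6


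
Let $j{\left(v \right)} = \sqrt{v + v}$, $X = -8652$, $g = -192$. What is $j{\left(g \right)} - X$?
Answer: $8652 + 8 i \sqrt{6} \approx 8652.0 + 19.596 i$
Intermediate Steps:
$j{\left(v \right)} = \sqrt{2} \sqrt{v}$ ($j{\left(v \right)} = \sqrt{2 v} = \sqrt{2} \sqrt{v}$)
$j{\left(g \right)} - X = \sqrt{2} \sqrt{-192} - -8652 = \sqrt{2} \cdot 8 i \sqrt{3} + 8652 = 8 i \sqrt{6} + 8652 = 8652 + 8 i \sqrt{6}$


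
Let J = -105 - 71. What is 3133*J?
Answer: -551408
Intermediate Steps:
J = -176
3133*J = 3133*(-176) = -551408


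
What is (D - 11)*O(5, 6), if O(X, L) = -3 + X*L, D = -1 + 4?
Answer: -216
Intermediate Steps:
D = 3
O(X, L) = -3 + L*X
(D - 11)*O(5, 6) = (3 - 11)*(-3 + 6*5) = -8*(-3 + 30) = -8*27 = -216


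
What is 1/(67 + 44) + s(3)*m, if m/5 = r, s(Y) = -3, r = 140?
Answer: -233099/111 ≈ -2100.0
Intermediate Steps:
m = 700 (m = 5*140 = 700)
1/(67 + 44) + s(3)*m = 1/(67 + 44) - 3*700 = 1/111 - 2100 = -233099/111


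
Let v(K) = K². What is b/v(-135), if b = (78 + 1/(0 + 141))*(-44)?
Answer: -483956/2569725 ≈ -0.18833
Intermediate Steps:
b = -483956/141 (b = (78 + 1/141)*(-44) = (10999/141)*(-44) = -483956/141 ≈ -3432.3)
b/v(-135) = -483956/(141*((-135)²)) = -483956/141/18225 = -483956/141*1/18225 = -483956/2569725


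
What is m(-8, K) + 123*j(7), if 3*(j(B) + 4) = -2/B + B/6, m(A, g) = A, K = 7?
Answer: -19483/42 ≈ -463.88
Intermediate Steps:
j(B) = -4 - 2/(3*B) + B/18 (j(B) = -4 + (-2/B + B/6)/3 = -4 + (-2/(3*B) + B/18) = -4 - 2/(3*B) + B/18)
m(-8, K) + 123*j(7) = -8 + 123*((1/18)*(-12 + 7*(-72 + 7))/7) = -8 + 123*((1/18)*(⅐)*(-12 + 7*(-65))) = -8 + 123*((1/18)*(⅐)*(-12 - 455)) = -8 + 123*((1/18)*(⅐)*(-467)) = -8 + 123*(-467/126) = -8 - 19147/42 = -19483/42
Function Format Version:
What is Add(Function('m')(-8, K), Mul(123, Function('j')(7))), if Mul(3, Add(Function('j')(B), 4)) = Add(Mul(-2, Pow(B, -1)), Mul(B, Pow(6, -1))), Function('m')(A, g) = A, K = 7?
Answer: Rational(-19483, 42) ≈ -463.88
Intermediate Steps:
Function('j')(B) = Add(-4, Mul(Rational(-2, 3), Pow(B, -1)), Mul(Rational(1, 18), B)) (Function('j')(B) = Add(-4, Mul(Rational(1, 3), Add(Mul(-2, Pow(B, -1)), Mul(B, Pow(6, -1))))) = Add(-4, Mul(Rational(1, 3), Add(Mul(-2, Pow(B, -1)), Mul(B, Rational(1, 6))))) = Add(-4, Mul(Rational(1, 3), Add(Mul(-2, Pow(B, -1)), Mul(Rational(1, 6), B)))) = Add(-4, Add(Mul(Rational(-2, 3), Pow(B, -1)), Mul(Rational(1, 18), B))) = Add(-4, Mul(Rational(-2, 3), Pow(B, -1)), Mul(Rational(1, 18), B)))
Add(Function('m')(-8, K), Mul(123, Function('j')(7))) = Add(-8, Mul(123, Mul(Rational(1, 18), Pow(7, -1), Add(-12, Mul(7, Add(-72, 7)))))) = Add(-8, Mul(123, Mul(Rational(1, 18), Rational(1, 7), Add(-12, Mul(7, -65))))) = Add(-8, Mul(123, Mul(Rational(1, 18), Rational(1, 7), Add(-12, -455)))) = Add(-8, Mul(123, Mul(Rational(1, 18), Rational(1, 7), -467))) = Add(-8, Mul(123, Rational(-467, 126))) = Add(-8, Rational(-19147, 42)) = Rational(-19483, 42)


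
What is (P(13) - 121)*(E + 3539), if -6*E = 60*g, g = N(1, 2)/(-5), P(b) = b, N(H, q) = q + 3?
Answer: -383292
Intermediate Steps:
N(H, q) = 3 + q
g = -1 (g = (3 + 2)/(-5) = 5*(-⅕) = -1)
E = 10 (E = -10*(-1) = -⅙*(-60) = 10)
(P(13) - 121)*(E + 3539) = (13 - 121)*(10 + 3539) = -108*3549 = -383292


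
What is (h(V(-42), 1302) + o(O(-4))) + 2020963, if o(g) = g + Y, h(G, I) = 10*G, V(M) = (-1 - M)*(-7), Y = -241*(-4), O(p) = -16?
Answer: 2019041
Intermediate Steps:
Y = 964
V(M) = 7 + 7*M
o(g) = 964 + g (o(g) = g + 964 = 964 + g)
(h(V(-42), 1302) + o(O(-4))) + 2020963 = (10*(7 + 7*(-42)) + (964 - 16)) + 2020963 = (10*(7 - 294) + 948) + 2020963 = (10*(-287) + 948) + 2020963 = (-2870 + 948) + 2020963 = -1922 + 2020963 = 2019041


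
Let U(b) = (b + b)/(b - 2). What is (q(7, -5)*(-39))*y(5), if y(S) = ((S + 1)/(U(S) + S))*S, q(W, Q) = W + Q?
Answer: -1404/5 ≈ -280.80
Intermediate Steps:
U(b) = 2*b/(-2 + b) (U(b) = (2*b)/(-2 + b) = 2*b/(-2 + b))
q(W, Q) = Q + W
y(S) = S*(1 + S)/(S + 2*S/(-2 + S)) (y(S) = ((S + 1)/(2*S/(-2 + S) + S))*S = ((1 + S)/(S + 2*S/(-2 + S)))*S = S*(1 + S)/(S + 2*S/(-2 + S)))
(q(7, -5)*(-39))*y(5) = ((-5 + 7)*(-39))*(-1 + 5 - 2/5) = (2*(-39))*(-1 + 5 - 2*1/5) = -78*(-1 + 5 - 2/5) = -78*18/5 = -1404/5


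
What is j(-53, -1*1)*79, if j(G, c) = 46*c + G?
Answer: -7821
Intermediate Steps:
j(G, c) = G + 46*c
j(-53, -1*1)*79 = (-53 + 46*(-1*1))*79 = (-53 + 46*(-1))*79 = (-53 - 46)*79 = -99*79 = -7821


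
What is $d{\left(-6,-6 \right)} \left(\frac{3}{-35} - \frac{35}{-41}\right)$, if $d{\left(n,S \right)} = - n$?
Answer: $\frac{6612}{1435} \approx 4.6077$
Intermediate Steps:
$d{\left(-6,-6 \right)} \left(\frac{3}{-35} - \frac{35}{-41}\right) = \left(-1\right) \left(-6\right) \left(\frac{3}{-35} - \frac{35}{-41}\right) = 6 \left(3 \left(- \frac{1}{35}\right) - - \frac{35}{41}\right) = 6 \left(- \frac{3}{35} + \frac{35}{41}\right) = 6 \cdot \frac{1102}{1435} = \frac{6612}{1435}$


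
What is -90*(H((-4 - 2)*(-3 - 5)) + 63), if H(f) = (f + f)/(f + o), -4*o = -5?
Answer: -1151550/197 ≈ -5845.4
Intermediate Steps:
o = 5/4 (o = -¼*(-5) = 5/4 ≈ 1.2500)
H(f) = 2*f/(5/4 + f) (H(f) = (f + f)/(f + 5/4) = (2*f)/(5/4 + f) = 2*f/(5/4 + f))
-90*(H((-4 - 2)*(-3 - 5)) + 63) = -90*(8*((-4 - 2)*(-3 - 5))/(5 + 4*((-4 - 2)*(-3 - 5))) + 63) = -90*(8*(-6*(-8))/(5 + 4*(-6*(-8))) + 63) = -90*(8*48/(5 + 4*48) + 63) = -90*(8*48/(5 + 192) + 63) = -90*(8*48/197 + 63) = -90*(8*48*(1/197) + 63) = -90*(384/197 + 63) = -90*12795/197 = -1151550/197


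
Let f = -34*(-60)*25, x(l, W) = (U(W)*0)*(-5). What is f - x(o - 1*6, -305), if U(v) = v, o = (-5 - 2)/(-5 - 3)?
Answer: 51000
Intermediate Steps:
o = 7/8 (o = -7/(-8) = -7*(-⅛) = 7/8 ≈ 0.87500)
x(l, W) = 0 (x(l, W) = (W*0)*(-5) = 0*(-5) = 0)
f = 51000 (f = 2040*25 = 51000)
f - x(o - 1*6, -305) = 51000 - 1*0 = 51000 + 0 = 51000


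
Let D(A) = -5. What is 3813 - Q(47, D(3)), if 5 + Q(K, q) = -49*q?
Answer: 3573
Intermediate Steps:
Q(K, q) = -5 - 49*q
3813 - Q(47, D(3)) = 3813 - (-5 - 49*(-5)) = 3813 - (-5 + 245) = 3813 - 1*240 = 3813 - 240 = 3573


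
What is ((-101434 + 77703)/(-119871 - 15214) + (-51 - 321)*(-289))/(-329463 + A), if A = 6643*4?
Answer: -14522741911/40916030735 ≈ -0.35494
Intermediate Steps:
A = 26572
((-101434 + 77703)/(-119871 - 15214) + (-51 - 321)*(-289))/(-329463 + A) = ((-101434 + 77703)/(-119871 - 15214) + (-51 - 321)*(-289))/(-329463 + 26572) = (-23731/(-135085) - 372*(-289))/(-302891) = (-23731*(-1/135085) + 107508)*(-1/302891) = (23731/135085 + 107508)*(-1/302891) = (14522741911/135085)*(-1/302891) = -14522741911/40916030735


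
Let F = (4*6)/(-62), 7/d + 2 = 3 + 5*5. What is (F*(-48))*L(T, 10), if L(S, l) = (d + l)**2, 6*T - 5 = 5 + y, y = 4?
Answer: 10265616/5239 ≈ 1959.5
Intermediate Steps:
T = 7/3 (T = 5/6 + (5 + 4)/6 = 5/6 + (1/6)*9 = 5/6 + 3/2 = 7/3 ≈ 2.3333)
d = 7/26 (d = 7/(-2 + (3 + 5*5)) = 7/(-2 + (3 + 25)) = 7/(-2 + 28) = 7/26 ≈ 0.26923)
L(S, l) = (7/26 + l)**2
F = -12/31 (F = 24*(-1/62) = -12/31 ≈ -0.38710)
(F*(-48))*L(T, 10) = (-12/31*(-48))*((7 + 26*10)**2/676) = 576*((7 + 260)**2/676)/31 = 576*((1/676)*267**2)/31 = 576*((1/676)*71289)/31 = (576/31)*(71289/676) = 10265616/5239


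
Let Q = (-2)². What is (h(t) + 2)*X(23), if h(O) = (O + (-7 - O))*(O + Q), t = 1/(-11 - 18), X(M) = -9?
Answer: 6723/29 ≈ 231.83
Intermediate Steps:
Q = 4
t = -1/29 (t = 1/(-29) = -1/29 ≈ -0.034483)
h(O) = -28 - 7*O (h(O) = (O + (-7 - O))*(O + 4) = -7*(4 + O) = -28 - 7*O)
(h(t) + 2)*X(23) = ((-28 - 7*(-1/29)) + 2)*(-9) = ((-28 + 7/29) + 2)*(-9) = (-805/29 + 2)*(-9) = -747/29*(-9) = 6723/29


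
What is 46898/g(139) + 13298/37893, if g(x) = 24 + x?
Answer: 1779273488/6176559 ≈ 288.07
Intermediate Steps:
46898/g(139) + 13298/37893 = 46898/(24 + 139) + 13298/37893 = 46898/163 + 13298*(1/37893) = 46898*(1/163) + 13298/37893 = 46898/163 + 13298/37893 = 1779273488/6176559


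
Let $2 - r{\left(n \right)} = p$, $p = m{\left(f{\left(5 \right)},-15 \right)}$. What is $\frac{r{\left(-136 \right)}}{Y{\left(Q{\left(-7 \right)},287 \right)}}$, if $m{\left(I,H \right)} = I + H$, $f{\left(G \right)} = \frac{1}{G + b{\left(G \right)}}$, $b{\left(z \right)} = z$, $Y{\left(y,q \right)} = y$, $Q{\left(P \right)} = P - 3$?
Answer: $- \frac{169}{100} \approx -1.69$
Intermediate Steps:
$Q{\left(P \right)} = -3 + P$
$f{\left(G \right)} = \frac{1}{2 G}$ ($f{\left(G \right)} = \frac{1}{G + G} = \frac{1}{2 G}$)
$m{\left(I,H \right)} = H + I$
$p = - \frac{149}{10}$ ($p = -15 + \frac{1}{2 \cdot 5} = -15 + \frac{1}{2} \cdot \frac{1}{5} = -15 + \frac{1}{10} = - \frac{149}{10} \approx -14.9$)
$r{\left(n \right)} = \frac{169}{10}$ ($r{\left(n \right)} = 2 - - \frac{149}{10} = 2 + \frac{149}{10} = \frac{169}{10}$)
$\frac{r{\left(-136 \right)}}{Y{\left(Q{\left(-7 \right)},287 \right)}} = \frac{169}{10 \left(-3 - 7\right)} = \frac{169}{10 \left(-10\right)} = \frac{169}{10} \left(- \frac{1}{10}\right) = - \frac{169}{100}$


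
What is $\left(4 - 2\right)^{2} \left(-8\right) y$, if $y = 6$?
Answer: $-192$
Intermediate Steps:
$\left(4 - 2\right)^{2} \left(-8\right) y = \left(4 - 2\right)^{2} \left(-8\right) 6 = 2^{2} \left(-8\right) 6 = 4 \left(-8\right) 6 = \left(-32\right) 6 = -192$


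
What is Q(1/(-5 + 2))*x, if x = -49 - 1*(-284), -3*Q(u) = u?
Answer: 235/9 ≈ 26.111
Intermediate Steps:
Q(u) = -u/3
x = 235 (x = -49 + 284 = 235)
Q(1/(-5 + 2))*x = -1/(3*(-5 + 2))*235 = -1/3/(-3)*235 = -1/3*(-1/3)*235 = (1/9)*235 = 235/9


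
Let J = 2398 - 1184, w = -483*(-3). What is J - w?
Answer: -235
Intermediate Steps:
w = 1449
J = 1214
J - w = 1214 - 1*1449 = 1214 - 1449 = -235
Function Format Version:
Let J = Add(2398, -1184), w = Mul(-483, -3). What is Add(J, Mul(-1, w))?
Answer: -235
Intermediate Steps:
w = 1449
J = 1214
Add(J, Mul(-1, w)) = Add(1214, Mul(-1, 1449)) = Add(1214, -1449) = -235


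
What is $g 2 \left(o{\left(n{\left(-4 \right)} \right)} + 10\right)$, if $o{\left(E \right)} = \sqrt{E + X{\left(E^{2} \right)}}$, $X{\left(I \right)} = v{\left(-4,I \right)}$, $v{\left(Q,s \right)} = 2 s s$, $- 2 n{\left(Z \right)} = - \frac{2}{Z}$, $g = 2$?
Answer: $40 + \frac{i \sqrt{62}}{4} \approx 40.0 + 1.9685 i$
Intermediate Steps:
$n{\left(Z \right)} = \frac{1}{Z}$ ($n{\left(Z \right)} = - \frac{\left(-2\right) \frac{1}{Z}}{2} = \frac{1}{Z}$)
$v{\left(Q,s \right)} = 2 s^{2}$
$X{\left(I \right)} = 2 I^{2}$
$o{\left(E \right)} = \sqrt{E + 2 E^{4}}$ ($o{\left(E \right)} = \sqrt{E + 2 \left(E^{2}\right)^{2}} = \sqrt{E + 2 E^{4}}$)
$g 2 \left(o{\left(n{\left(-4 \right)} \right)} + 10\right) = 2 \cdot 2 \left(\sqrt{\frac{1}{-4} + 2 \left(\frac{1}{-4}\right)^{4}} + 10\right) = 4 \left(\sqrt{- \frac{1}{4} + 2 \left(- \frac{1}{4}\right)^{4}} + 10\right) = 4 \left(\sqrt{- \frac{1}{4} + 2 \cdot \frac{1}{256}} + 10\right) = 4 \left(\sqrt{- \frac{1}{4} + \frac{1}{128}} + 10\right) = 4 \left(\sqrt{- \frac{31}{128}} + 10\right) = 4 \left(\frac{i \sqrt{62}}{16} + 10\right) = 4 \left(10 + \frac{i \sqrt{62}}{16}\right) = 40 + \frac{i \sqrt{62}}{4}$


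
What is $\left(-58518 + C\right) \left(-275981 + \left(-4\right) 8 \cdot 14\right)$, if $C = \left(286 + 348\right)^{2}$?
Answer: $-94936222902$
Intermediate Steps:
$C = 401956$ ($C = 634^{2} = 401956$)
$\left(-58518 + C\right) \left(-275981 + \left(-4\right) 8 \cdot 14\right) = \left(-58518 + 401956\right) \left(-275981 + \left(-4\right) 8 \cdot 14\right) = 343438 \left(-275981 - 448\right) = 343438 \left(-276429\right) = -94936222902$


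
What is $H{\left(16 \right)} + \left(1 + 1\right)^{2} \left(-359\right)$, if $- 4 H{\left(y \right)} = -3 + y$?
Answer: $- \frac{5757}{4} \approx -1439.3$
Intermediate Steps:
$H{\left(y \right)} = \frac{3}{4} - \frac{y}{4}$ ($H{\left(y \right)} = - \frac{-3 + y}{4} = \frac{3}{4} - \frac{y}{4}$)
$H{\left(16 \right)} + \left(1 + 1\right)^{2} \left(-359\right) = \left(\frac{3}{4} - 4\right) + \left(1 + 1\right)^{2} \left(-359\right) = \left(\frac{3}{4} - 4\right) + 2^{2} \left(-359\right) = - \frac{13}{4} + 4 \left(-359\right) = - \frac{13}{4} - 1436 = - \frac{5757}{4}$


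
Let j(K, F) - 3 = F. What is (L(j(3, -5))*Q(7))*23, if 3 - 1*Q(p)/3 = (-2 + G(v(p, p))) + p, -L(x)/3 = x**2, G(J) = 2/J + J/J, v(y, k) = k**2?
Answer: 123372/49 ≈ 2517.8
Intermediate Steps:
j(K, F) = 3 + F
G(J) = 1 + 2/J (G(J) = 2/J + 1 = 1 + 2/J)
L(x) = -3*x**2
Q(p) = 15 - 3*p - 3*(2 + p**2)/p**2 (Q(p) = 9 - 3*((-2 + (2 + p**2)/(p**2)) + p) = 9 - 3*((-2 + (2 + p**2)/p**2) + p) = 9 - 3*(-2 + p + (2 + p**2)/p**2) = 9 + (6 - 3*p - 3*(2 + p**2)/p**2) = 15 - 3*p - 3*(2 + p**2)/p**2)
(L(j(3, -5))*Q(7))*23 = ((-3*(3 - 5)**2)*(12 - 6/7**2 - 3*7))*23 = ((-3*(-2)**2)*(12 - 6*1/49 - 21))*23 = ((-3*4)*(12 - 6/49 - 21))*23 = -12*(-447/49)*23 = (5364/49)*23 = 123372/49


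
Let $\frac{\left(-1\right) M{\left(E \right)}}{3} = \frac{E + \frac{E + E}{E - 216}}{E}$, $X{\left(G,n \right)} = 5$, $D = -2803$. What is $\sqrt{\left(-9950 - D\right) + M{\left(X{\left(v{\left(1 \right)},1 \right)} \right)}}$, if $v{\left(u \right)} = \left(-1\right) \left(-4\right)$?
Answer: $\frac{2 i \sqrt{79580971}}{211} \approx 84.557 i$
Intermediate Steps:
$v{\left(u \right)} = 4$
$M{\left(E \right)} = - \frac{3 \left(E + \frac{2 E}{-216 + E}\right)}{E}$ ($M{\left(E \right)} = - 3 \frac{E + \frac{E + E}{E - 216}}{E} = - 3 \frac{E + \frac{2 E}{-216 + E}}{E} = - \frac{3 \left(E + \frac{2 E}{-216 + E}\right)}{E}$)
$\sqrt{\left(-9950 - D\right) + M{\left(X{\left(v{\left(1 \right)},1 \right)} \right)}} = \sqrt{\left(-9950 - -2803\right) + \frac{3 \left(214 - 5\right)}{-216 + 5}} = \sqrt{\left(-9950 + 2803\right) + \frac{3 \left(214 - 5\right)}{-211}} = \sqrt{-7147 + 3 \left(- \frac{1}{211}\right) 209} = \sqrt{-7147 - \frac{627}{211}} = \sqrt{- \frac{1508644}{211}} = \frac{2 i \sqrt{79580971}}{211}$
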